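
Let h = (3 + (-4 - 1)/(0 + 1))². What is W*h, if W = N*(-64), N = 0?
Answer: 0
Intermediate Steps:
W = 0 (W = 0*(-64) = 0)
h = 4 (h = (3 - 5/1)² = (3 - 5*1)² = (3 - 5)² = (-2)² = 4)
W*h = 0*4 = 0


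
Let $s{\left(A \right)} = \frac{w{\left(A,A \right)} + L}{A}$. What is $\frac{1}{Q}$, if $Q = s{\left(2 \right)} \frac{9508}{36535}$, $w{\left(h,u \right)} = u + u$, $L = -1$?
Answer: $\frac{36535}{14262} \approx 2.5617$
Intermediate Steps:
$w{\left(h,u \right)} = 2 u$
$s{\left(A \right)} = \frac{-1 + 2 A}{A}$ ($s{\left(A \right)} = \frac{2 A - 1}{A} = \frac{-1 + 2 A}{A}$)
$Q = \frac{14262}{36535}$ ($Q = \left(2 - \frac{1}{2}\right) \frac{9508}{36535} = \frac{3}{2} \cdot \frac{9508}{36535} = \frac{14262}{36535} \approx 0.39037$)
$\frac{1}{Q} = \frac{1}{\frac{14262}{36535}} = \frac{36535}{14262}$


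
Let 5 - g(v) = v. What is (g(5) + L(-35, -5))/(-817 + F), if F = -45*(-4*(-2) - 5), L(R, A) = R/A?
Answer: -1/136 ≈ -0.0073529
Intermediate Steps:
g(v) = 5 - v
F = -135 (F = -45*(8 - 5) = -45*3 = -135)
(g(5) + L(-35, -5))/(-817 + F) = ((5 - 1*5) - 35/(-5))/(-817 - 135) = ((5 - 5) - 35*(-1/5))/(-952) = (0 + 7)*(-1/952) = 7*(-1/952) = -1/136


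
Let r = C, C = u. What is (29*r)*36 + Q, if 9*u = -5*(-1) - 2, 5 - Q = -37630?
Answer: 37983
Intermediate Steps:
Q = 37635 (Q = 5 - 1*(-37630) = 5 + 37630 = 37635)
u = ⅓ (u = (-5*(-1) - 2)/9 = (5 - 2)/9 = (⅑)*3 = ⅓ ≈ 0.33333)
C = ⅓ ≈ 0.33333
r = ⅓ ≈ 0.33333
(29*r)*36 + Q = (29*(⅓))*36 + 37635 = (29/3)*36 + 37635 = 348 + 37635 = 37983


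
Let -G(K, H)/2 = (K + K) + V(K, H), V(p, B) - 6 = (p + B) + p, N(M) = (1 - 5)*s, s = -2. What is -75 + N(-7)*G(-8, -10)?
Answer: 501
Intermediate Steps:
N(M) = 8 (N(M) = (1 - 5)*(-2) = -4*(-2) = 8)
V(p, B) = 6 + B + 2*p (V(p, B) = 6 + ((p + B) + p) = 6 + ((B + p) + p) = 6 + (B + 2*p) = 6 + B + 2*p)
G(K, H) = -12 - 8*K - 2*H (G(K, H) = -2*((K + K) + (6 + H + 2*K)) = -2*(2*K + (6 + H + 2*K)) = -2*(6 + H + 4*K) = -12 - 8*K - 2*H)
-75 + N(-7)*G(-8, -10) = -75 + 8*(-12 - 8*(-8) - 2*(-10)) = -75 + 8*(-12 + 64 + 20) = -75 + 8*72 = -75 + 576 = 501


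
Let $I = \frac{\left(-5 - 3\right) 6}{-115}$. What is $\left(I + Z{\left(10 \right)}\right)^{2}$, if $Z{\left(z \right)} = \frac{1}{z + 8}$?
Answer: $\frac{958441}{4284900} \approx 0.22368$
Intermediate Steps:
$Z{\left(z \right)} = \frac{1}{8 + z}$
$I = \frac{48}{115}$ ($I = \left(-8\right) 6 \left(- \frac{1}{115}\right) = \left(-48\right) \left(- \frac{1}{115}\right) = \frac{48}{115} \approx 0.41739$)
$\left(I + Z{\left(10 \right)}\right)^{2} = \left(\frac{48}{115} + \frac{1}{8 + 10}\right)^{2} = \left(\frac{48}{115} + \frac{1}{18}\right)^{2} = \left(\frac{979}{2070}\right)^{2} = \frac{958441}{4284900}$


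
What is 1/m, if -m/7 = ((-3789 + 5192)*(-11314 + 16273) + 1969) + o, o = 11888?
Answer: -1/48799338 ≈ -2.0492e-8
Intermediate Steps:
m = -48799338 (m = -7*(((-3789 + 5192)*(-11314 + 16273) + 1969) + 11888) = -7*((1403*4959 + 1969) + 11888) = -7*((6957477 + 1969) + 11888) = -7*(6959446 + 11888) = -7*6971334 = -48799338)
1/m = 1/(-48799338) = -1/48799338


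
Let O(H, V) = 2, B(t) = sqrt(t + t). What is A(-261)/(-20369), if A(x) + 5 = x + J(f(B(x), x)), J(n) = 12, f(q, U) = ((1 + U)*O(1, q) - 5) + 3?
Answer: 254/20369 ≈ 0.012470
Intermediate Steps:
B(t) = sqrt(2)*sqrt(t) (B(t) = sqrt(2*t) = sqrt(2)*sqrt(t))
f(q, U) = 2*U (f(q, U) = ((1 + U)*2 - 5) + 3 = ((2 + 2*U) - 5) + 3 = (-3 + 2*U) + 3 = 2*U)
A(x) = 7 + x (A(x) = -5 + (x + 12) = -5 + (12 + x) = 7 + x)
A(-261)/(-20369) = (7 - 261)/(-20369) = -254*(-1/20369) = 254/20369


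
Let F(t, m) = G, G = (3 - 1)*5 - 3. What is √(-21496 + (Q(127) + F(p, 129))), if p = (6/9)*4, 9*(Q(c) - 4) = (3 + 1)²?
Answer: I*√193349/3 ≈ 146.57*I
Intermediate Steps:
Q(c) = 52/9 (Q(c) = 4 + (3 + 1)²/9 = 4 + (⅑)*4² = 4 + (⅑)*16 = 4 + 16/9 = 52/9)
p = 8/3 (p = (6*(⅑))*4 = (⅔)*4 = 8/3 ≈ 2.6667)
G = 7 (G = 2*5 - 3 = 10 - 3 = 7)
F(t, m) = 7
√(-21496 + (Q(127) + F(p, 129))) = √(-21496 + (52/9 + 7)) = √(-21496 + 115/9) = √(-193349/9) = I*√193349/3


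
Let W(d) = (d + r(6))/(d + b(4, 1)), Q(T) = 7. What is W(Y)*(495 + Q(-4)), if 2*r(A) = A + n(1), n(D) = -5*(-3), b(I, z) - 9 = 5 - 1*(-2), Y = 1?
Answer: 5773/17 ≈ 339.59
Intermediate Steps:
b(I, z) = 16 (b(I, z) = 9 + (5 - 1*(-2)) = 9 + (5 + 2) = 9 + 7 = 16)
n(D) = 15
r(A) = 15/2 + A/2 (r(A) = (A + 15)/2 = (15 + A)/2 = 15/2 + A/2)
W(d) = (21/2 + d)/(16 + d) (W(d) = (d + (15/2 + (½)*6))/(d + 16) = (d + (15/2 + 3))/(16 + d) = (d + 21/2)/(16 + d) = (21/2 + d)/(16 + d))
W(Y)*(495 + Q(-4)) = ((21/2 + 1)/(16 + 1))*(495 + 7) = ((23/2)/17)*502 = ((1/17)*(23/2))*502 = (23/34)*502 = 5773/17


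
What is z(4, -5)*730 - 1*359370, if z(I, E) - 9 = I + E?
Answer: -353530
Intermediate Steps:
z(I, E) = 9 + E + I (z(I, E) = 9 + (I + E) = 9 + (E + I) = 9 + E + I)
z(4, -5)*730 - 1*359370 = (9 - 5 + 4)*730 - 1*359370 = 8*730 - 359370 = 5840 - 359370 = -353530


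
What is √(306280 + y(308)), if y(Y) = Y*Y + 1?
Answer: √401145 ≈ 633.36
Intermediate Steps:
y(Y) = 1 + Y² (y(Y) = Y² + 1 = 1 + Y²)
√(306280 + y(308)) = √(306280 + (1 + 308²)) = √(306280 + (1 + 94864)) = √(306280 + 94865) = √401145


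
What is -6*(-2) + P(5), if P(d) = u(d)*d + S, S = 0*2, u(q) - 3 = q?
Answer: 52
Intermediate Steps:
u(q) = 3 + q
S = 0
P(d) = d*(3 + d) (P(d) = (3 + d)*d + 0 = d*(3 + d) + 0 = d*(3 + d))
-6*(-2) + P(5) = -6*(-2) + 5*(3 + 5) = 12 + 5*8 = 12 + 40 = 52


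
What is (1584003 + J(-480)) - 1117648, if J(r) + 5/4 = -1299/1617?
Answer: 1005456953/2156 ≈ 4.6635e+5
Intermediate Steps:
J(r) = -4427/2156 (J(r) = -5/4 - 1299/1617 = -5/4 - 1299*1/1617 = -5/4 - 433/539 = -4427/2156)
(1584003 + J(-480)) - 1117648 = (1584003 - 4427/2156) - 1117648 = 3415106041/2156 - 1117648 = 1005456953/2156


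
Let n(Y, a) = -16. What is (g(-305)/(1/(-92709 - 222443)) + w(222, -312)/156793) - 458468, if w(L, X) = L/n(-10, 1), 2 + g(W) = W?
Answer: 120784792643313/1254344 ≈ 9.6293e+7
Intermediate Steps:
g(W) = -2 + W
w(L, X) = -L/16 (w(L, X) = L/(-16) = L*(-1/16) = -L/16)
(g(-305)/(1/(-92709 - 222443)) + w(222, -312)/156793) - 458468 = ((-2 - 305)/(1/(-92709 - 222443)) - 1/16*222/156793) - 458468 = (-307/(1/(-315152)) - 111/8*1/156793) - 458468 = (-307/(-1/315152) - 111/1254344) - 458468 = (-307*(-315152) - 111/1254344) - 458468 = (96751664 - 111/1254344) - 458468 = 121359869228305/1254344 - 458468 = 120784792643313/1254344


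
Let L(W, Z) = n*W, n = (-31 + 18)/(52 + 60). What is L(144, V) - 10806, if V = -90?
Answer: -75759/7 ≈ -10823.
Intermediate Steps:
n = -13/112 ≈ -0.11607
L(W, Z) = -13*W/112
L(144, V) - 10806 = -13/112*144 - 10806 = -117/7 - 10806 = -75759/7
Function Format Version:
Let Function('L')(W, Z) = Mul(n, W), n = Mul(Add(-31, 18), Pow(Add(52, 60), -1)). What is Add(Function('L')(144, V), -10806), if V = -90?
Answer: Rational(-75759, 7) ≈ -10823.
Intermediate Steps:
n = Rational(-13, 112) (n = Mul(-13, Pow(112, -1)) = Mul(-13, Rational(1, 112)) = Rational(-13, 112) ≈ -0.11607)
Function('L')(W, Z) = Mul(Rational(-13, 112), W)
Add(Function('L')(144, V), -10806) = Add(Mul(Rational(-13, 112), 144), -10806) = Add(Rational(-117, 7), -10806) = Rational(-75759, 7)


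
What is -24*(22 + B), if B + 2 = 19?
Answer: -936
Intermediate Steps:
B = 17 (B = -2 + 19 = 17)
-24*(22 + B) = -24*(22 + 17) = -24*39 = -936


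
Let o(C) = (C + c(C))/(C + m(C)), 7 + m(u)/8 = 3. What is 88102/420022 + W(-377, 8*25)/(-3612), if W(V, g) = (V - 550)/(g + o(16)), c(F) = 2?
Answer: 21225414239/100572377801 ≈ 0.21105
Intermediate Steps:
m(u) = -32 (m(u) = -56 + 8*3 = -56 + 24 = -32)
o(C) = (2 + C)/(-32 + C) (o(C) = (C + 2)/(C - 32) = (2 + C)/(-32 + C))
W(V, g) = (-550 + V)/(-9/8 + g) (W(V, g) = (V - 550)/(g + (2 + 16)/(-32 + 16)) = (-550 + V)/(g + 18/(-16)) = (-550 + V)/(g - 1/16*18) = (-550 + V)/(g - 9/8) = (-550 + V)/(-9/8 + g))
88102/420022 + W(-377, 8*25)/(-3612) = 88102/420022 + (8*(-550 - 377)/(-9 + 8*(8*25)))/(-3612) = 88102*(1/420022) + (8*(-927)/(-9 + 8*200))*(-1/3612) = 44051/210011 + (8*(-927)/(-9 + 1600))*(-1/3612) = 44051/210011 + (8*(-927)/1591)*(-1/3612) = 44051/210011 + (8*(1/1591)*(-927))*(-1/3612) = 44051/210011 - 7416/1591*(-1/3612) = 44051/210011 + 618/478891 = 21225414239/100572377801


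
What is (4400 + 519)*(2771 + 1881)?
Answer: 22883188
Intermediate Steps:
(4400 + 519)*(2771 + 1881) = 4919*4652 = 22883188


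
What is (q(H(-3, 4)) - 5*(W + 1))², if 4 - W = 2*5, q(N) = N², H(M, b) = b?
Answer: 1681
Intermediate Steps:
W = -6 (W = 4 - 2*5 = 4 - 1*10 = 4 - 10 = -6)
(q(H(-3, 4)) - 5*(W + 1))² = (4² - 5*(-6 + 1))² = (16 - 5*(-5))² = (16 + 25)² = 41² = 1681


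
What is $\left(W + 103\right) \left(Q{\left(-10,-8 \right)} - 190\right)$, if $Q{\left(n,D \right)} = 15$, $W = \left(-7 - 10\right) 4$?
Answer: $-6125$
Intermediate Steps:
$W = -68$ ($W = \left(-17\right) 4 = -68$)
$\left(W + 103\right) \left(Q{\left(-10,-8 \right)} - 190\right) = \left(-68 + 103\right) \left(15 - 190\right) = 35 \left(-175\right) = -6125$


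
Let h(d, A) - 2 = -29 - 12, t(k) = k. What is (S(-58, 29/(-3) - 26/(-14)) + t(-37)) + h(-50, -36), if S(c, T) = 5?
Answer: -71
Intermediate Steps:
h(d, A) = -39 (h(d, A) = 2 + (-29 - 12) = 2 - 41 = -39)
(S(-58, 29/(-3) - 26/(-14)) + t(-37)) + h(-50, -36) = (5 - 37) - 39 = -32 - 39 = -71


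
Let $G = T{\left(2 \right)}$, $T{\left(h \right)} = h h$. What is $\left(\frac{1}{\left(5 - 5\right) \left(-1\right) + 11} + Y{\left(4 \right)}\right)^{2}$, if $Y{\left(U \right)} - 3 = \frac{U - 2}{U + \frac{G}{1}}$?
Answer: $\frac{21609}{1936} \approx 11.162$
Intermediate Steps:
$T{\left(h \right)} = h^{2}$
$G = 4$ ($G = 2^{2} = 4$)
$Y{\left(U \right)} = 3 + \frac{-2 + U}{4 + U}$ ($Y{\left(U \right)} = 3 + \frac{U - 2}{U + \frac{4}{1}} = 3 + \frac{-2 + U}{U + 4 \cdot 1} = 3 + \frac{-2 + U}{U + 4} = 3 + \frac{-2 + U}{4 + U}$)
$\left(\frac{1}{\left(5 - 5\right) \left(-1\right) + 11} + Y{\left(4 \right)}\right)^{2} = \left(\frac{1}{\left(5 - 5\right) \left(-1\right) + 11} + \frac{2 \left(5 + 2 \cdot 4\right)}{4 + 4}\right)^{2} = \left(\frac{1}{0 \left(-1\right) + 11} + \frac{2 \left(5 + 8\right)}{8}\right)^{2} = \left(\frac{1}{0 + 11} + 2 \cdot \frac{1}{8} \cdot 13\right)^{2} = \left(\frac{1}{11} + \frac{13}{4}\right)^{2} = \left(\frac{147}{44}\right)^{2} = \frac{21609}{1936}$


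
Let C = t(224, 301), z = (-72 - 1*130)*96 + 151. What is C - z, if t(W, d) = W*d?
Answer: 86665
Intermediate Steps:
z = -19241 (z = (-72 - 130)*96 + 151 = -202*96 + 151 = -19392 + 151 = -19241)
C = 67424 (C = 224*301 = 67424)
C - z = 67424 - 1*(-19241) = 67424 + 19241 = 86665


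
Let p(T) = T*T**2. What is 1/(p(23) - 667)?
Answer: 1/11500 ≈ 8.6957e-5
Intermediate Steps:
p(T) = T**3
1/(p(23) - 667) = 1/(23**3 - 667) = 1/(12167 - 667) = 1/11500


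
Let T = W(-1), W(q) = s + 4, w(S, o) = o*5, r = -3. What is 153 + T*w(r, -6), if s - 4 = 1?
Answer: -117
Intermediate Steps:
s = 5 (s = 4 + 1 = 5)
w(S, o) = 5*o
W(q) = 9 (W(q) = 5 + 4 = 9)
T = 9
153 + T*w(r, -6) = 153 + 9*(5*(-6)) = 153 + 9*(-30) = 153 - 270 = -117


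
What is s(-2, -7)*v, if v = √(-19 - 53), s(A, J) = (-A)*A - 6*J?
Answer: 228*I*√2 ≈ 322.44*I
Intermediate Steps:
s(A, J) = -A² - 6*J
v = 6*I*√2 (v = √(-72) = 6*I*√2 ≈ 8.4853*I)
s(-2, -7)*v = (-1*(-2)² - 6*(-7))*(6*I*√2) = (-1*4 + 42)*(6*I*√2) = (-4 + 42)*(6*I*√2) = 38*(6*I*√2) = 228*I*√2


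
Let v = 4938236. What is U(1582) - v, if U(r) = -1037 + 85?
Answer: -4939188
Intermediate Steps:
U(r) = -952
U(1582) - v = -952 - 1*4938236 = -952 - 4938236 = -4939188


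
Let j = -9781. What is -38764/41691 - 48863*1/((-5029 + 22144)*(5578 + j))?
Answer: -928808600749/999671592465 ≈ -0.92911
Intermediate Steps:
-38764/41691 - 48863*1/((-5029 + 22144)*(5578 + j)) = -38764/41691 - 48863*1/((-5029 + 22144)*(5578 - 9781)) = -38764*1/41691 - 48863/((-4203*17115)) = -38764/41691 - 48863/(-71934345) = -38764/41691 - 48863*(-1/71934345) = -38764/41691 + 48863/71934345 = -928808600749/999671592465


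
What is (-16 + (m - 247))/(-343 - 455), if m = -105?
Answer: 184/399 ≈ 0.46115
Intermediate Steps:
(-16 + (m - 247))/(-343 - 455) = (-16 + (-105 - 247))/(-343 - 455) = (-16 - 352)/(-798) = -368*(-1/798) = 184/399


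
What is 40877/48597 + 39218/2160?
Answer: 332361911/17494920 ≈ 18.998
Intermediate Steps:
40877/48597 + 39218/2160 = 40877*(1/48597) + 39218*(1/2160) = 40877/48597 + 19609/1080 = 332361911/17494920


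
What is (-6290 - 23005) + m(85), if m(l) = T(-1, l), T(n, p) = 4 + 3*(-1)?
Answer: -29294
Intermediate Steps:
T(n, p) = 1 (T(n, p) = 4 - 3 = 1)
m(l) = 1
(-6290 - 23005) + m(85) = (-6290 - 23005) + 1 = -29295 + 1 = -29294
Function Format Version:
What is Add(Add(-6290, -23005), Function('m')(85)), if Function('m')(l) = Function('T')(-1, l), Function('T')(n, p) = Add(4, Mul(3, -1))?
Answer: -29294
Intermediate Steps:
Function('T')(n, p) = 1 (Function('T')(n, p) = Add(4, -3) = 1)
Function('m')(l) = 1
Add(Add(-6290, -23005), Function('m')(85)) = Add(Add(-6290, -23005), 1) = Add(-29295, 1) = -29294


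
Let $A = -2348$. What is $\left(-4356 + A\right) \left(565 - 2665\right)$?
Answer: $14078400$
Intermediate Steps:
$\left(-4356 + A\right) \left(565 - 2665\right) = \left(-4356 - 2348\right) \left(565 - 2665\right) = \left(-6704\right) \left(-2100\right) = 14078400$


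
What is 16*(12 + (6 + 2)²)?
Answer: 1216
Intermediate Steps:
16*(12 + (6 + 2)²) = 16*(12 + 8²) = 16*(12 + 64) = 16*76 = 1216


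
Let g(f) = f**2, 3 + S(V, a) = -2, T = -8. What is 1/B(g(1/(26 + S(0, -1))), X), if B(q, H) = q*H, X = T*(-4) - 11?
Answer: 21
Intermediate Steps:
S(V, a) = -5 (S(V, a) = -3 - 2 = -5)
X = 21 (X = -8*(-4) - 11 = 32 - 11 = 21)
B(q, H) = H*q
1/B(g(1/(26 + S(0, -1))), X) = 1/(21*(1/(26 - 5))**2) = 1/(21*(1/21)**2) = 1/(21*(1/441)) = 1/(1/21) = 21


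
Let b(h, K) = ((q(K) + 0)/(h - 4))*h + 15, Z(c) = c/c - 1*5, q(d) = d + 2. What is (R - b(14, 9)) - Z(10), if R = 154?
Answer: 638/5 ≈ 127.60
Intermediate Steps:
q(d) = 2 + d
Z(c) = -4 (Z(c) = 1 - 5 = -4)
b(h, K) = 15 + h*(2 + K)/(-4 + h) (b(h, K) = (((2 + K) + 0)/(h - 4))*h + 15 = ((2 + K)/(-4 + h))*h + 15 = h*(2 + K)/(-4 + h) + 15 = 15 + h*(2 + K)/(-4 + h))
(R - b(14, 9)) - Z(10) = (154 - (-60 + 17*14 + 9*14)/(-4 + 14)) - 1*(-4) = (154 - (-60 + 238 + 126)/10) + 4 = (154 - 304/10) + 4 = (154 - 1*152/5) + 4 = (154 - 152/5) + 4 = 618/5 + 4 = 638/5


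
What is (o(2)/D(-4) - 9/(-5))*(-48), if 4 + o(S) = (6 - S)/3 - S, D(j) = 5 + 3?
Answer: -292/5 ≈ -58.400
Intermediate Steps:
D(j) = 8
o(S) = -2 - 4*S/3 (o(S) = -4 + ((6 - S)/3 - S) = -4 + ((6 - S)*(⅓) - S) = -4 + ((2 - S/3) - S) = -4 + (2 - 4*S/3) = -2 - 4*S/3)
(o(2)/D(-4) - 9/(-5))*(-48) = ((-2 - 4/3*2)/8 - 9/(-5))*(-48) = ((-2 - 8/3)*(⅛) - 9*(-⅕))*(-48) = (-14/3*⅛ + 9/5)*(-48) = (-7/12 + 9/5)*(-48) = (73/60)*(-48) = -292/5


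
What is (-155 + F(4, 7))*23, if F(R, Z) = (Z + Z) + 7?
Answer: -3082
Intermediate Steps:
F(R, Z) = 7 + 2*Z (F(R, Z) = 2*Z + 7 = 7 + 2*Z)
(-155 + F(4, 7))*23 = (-155 + (7 + 2*7))*23 = (-155 + (7 + 14))*23 = (-155 + 21)*23 = -134*23 = -3082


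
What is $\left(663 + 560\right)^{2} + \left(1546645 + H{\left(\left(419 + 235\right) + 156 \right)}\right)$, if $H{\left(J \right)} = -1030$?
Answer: $3041344$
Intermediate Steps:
$\left(663 + 560\right)^{2} + \left(1546645 + H{\left(\left(419 + 235\right) + 156 \right)}\right) = \left(663 + 560\right)^{2} + \left(1546645 - 1030\right) = 1223^{2} + 1545615 = 1495729 + 1545615 = 3041344$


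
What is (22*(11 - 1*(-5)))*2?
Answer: 704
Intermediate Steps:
(22*(11 - 1*(-5)))*2 = (22*(11 + 5))*2 = (22*16)*2 = 352*2 = 704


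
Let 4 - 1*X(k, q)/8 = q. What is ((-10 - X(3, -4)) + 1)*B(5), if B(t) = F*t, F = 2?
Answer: -730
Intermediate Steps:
X(k, q) = 32 - 8*q
B(t) = 2*t
((-10 - X(3, -4)) + 1)*B(5) = ((-10 - (32 - 8*(-4))) + 1)*(2*5) = ((-10 - (32 + 32)) + 1)*10 = ((-10 - 1*64) + 1)*10 = ((-10 - 64) + 1)*10 = (-74 + 1)*10 = -73*10 = -730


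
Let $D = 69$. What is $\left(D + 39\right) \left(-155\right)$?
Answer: $-16740$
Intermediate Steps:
$\left(D + 39\right) \left(-155\right) = \left(69 + 39\right) \left(-155\right) = 108 \left(-155\right) = -16740$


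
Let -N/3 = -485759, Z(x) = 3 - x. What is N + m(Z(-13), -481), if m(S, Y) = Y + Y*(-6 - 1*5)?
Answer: 1462087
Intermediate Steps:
N = 1457277 (N = -3*(-485759) = 1457277)
m(S, Y) = -10*Y (m(S, Y) = Y + Y*(-6 - 5) = Y + Y*(-11) = Y - 11*Y = -10*Y)
N + m(Z(-13), -481) = 1457277 - 10*(-481) = 1457277 + 4810 = 1462087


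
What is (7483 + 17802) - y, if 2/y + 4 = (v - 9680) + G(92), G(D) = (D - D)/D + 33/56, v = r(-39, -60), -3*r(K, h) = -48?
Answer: 13688666987/541375 ≈ 25285.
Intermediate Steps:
r(K, h) = 16 (r(K, h) = -1/3*(-48) = 16)
v = 16
G(D) = 33/56 (G(D) = 0/D + 33*(1/56) = 0 + 33/56 = 33/56)
y = -112/541375 (y = 2/(-4 + ((16 - 9680) + 33/56)) = 2/(-4 + (-9664 + 33/56)) = 2/(-4 - 541151/56) = 2/(-541375/56) = 2*(-56/541375) = -112/541375 ≈ -0.00020688)
(7483 + 17802) - y = (7483 + 17802) - 1*(-112/541375) = 25285 + 112/541375 = 13688666987/541375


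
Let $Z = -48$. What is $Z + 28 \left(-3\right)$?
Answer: $-132$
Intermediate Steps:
$Z + 28 \left(-3\right) = -48 + 28 \left(-3\right) = -48 - 84 = -132$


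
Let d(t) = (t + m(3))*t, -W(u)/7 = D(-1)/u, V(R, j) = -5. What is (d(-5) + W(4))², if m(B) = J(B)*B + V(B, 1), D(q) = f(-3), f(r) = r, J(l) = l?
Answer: 1681/16 ≈ 105.06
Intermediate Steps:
D(q) = -3
m(B) = -5 + B² (m(B) = B*B - 5 = B² - 5 = -5 + B²)
W(u) = 21/u (W(u) = -(-21)/u = 21/u)
d(t) = t*(4 + t) (d(t) = (t + (-5 + 3²))*t = (t + (-5 + 9))*t = (t + 4)*t = (4 + t)*t = t*(4 + t))
(d(-5) + W(4))² = (-5*(4 - 5) + 21/4)² = (-5*(-1) + 21*(¼))² = (5 + 21/4)² = (41/4)² = 1681/16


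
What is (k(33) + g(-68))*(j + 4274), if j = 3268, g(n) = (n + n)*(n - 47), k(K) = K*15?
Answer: 121690170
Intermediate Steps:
k(K) = 15*K
g(n) = 2*n*(-47 + n) (g(n) = (2*n)*(-47 + n) = 2*n*(-47 + n))
(k(33) + g(-68))*(j + 4274) = (15*33 + 2*(-68)*(-47 - 68))*(3268 + 4274) = (495 + 2*(-68)*(-115))*7542 = (495 + 15640)*7542 = 16135*7542 = 121690170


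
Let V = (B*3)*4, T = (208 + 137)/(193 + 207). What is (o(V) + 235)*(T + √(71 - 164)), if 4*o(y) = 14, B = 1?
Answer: 32913/160 + 477*I*√93/2 ≈ 205.71 + 2300.0*I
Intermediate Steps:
T = 69/80 (T = 345/400 = 345*(1/400) = 69/80 ≈ 0.86250)
V = 12 (V = (1*3)*4 = 3*4 = 12)
o(y) = 7/2 (o(y) = (¼)*14 = 7/2)
(o(V) + 235)*(T + √(71 - 164)) = (7/2 + 235)*(69/80 + √(71 - 164)) = 477*(69/80 + √(-93))/2 = 477*(69/80 + I*√93)/2 = 32913/160 + 477*I*√93/2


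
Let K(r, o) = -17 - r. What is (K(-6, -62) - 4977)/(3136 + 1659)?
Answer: -4988/4795 ≈ -1.0403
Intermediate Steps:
(K(-6, -62) - 4977)/(3136 + 1659) = ((-17 - 1*(-6)) - 4977)/(3136 + 1659) = ((-17 + 6) - 4977)/4795 = (-11 - 4977)*(1/4795) = -4988*1/4795 = -4988/4795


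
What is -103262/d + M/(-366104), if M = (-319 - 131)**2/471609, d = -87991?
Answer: 165083208519079/140669860334222 ≈ 1.1735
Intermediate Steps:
M = 7500/17467 (M = (-450)**2*(1/471609) = 202500*(1/471609) = 7500/17467 ≈ 0.42938)
-103262/d + M/(-366104) = -103262/(-87991) + (7500/17467)/(-366104) = -103262*(-1/87991) + (7500/17467)*(-1/366104) = 103262/87991 - 1875/1598684642 = 165083208519079/140669860334222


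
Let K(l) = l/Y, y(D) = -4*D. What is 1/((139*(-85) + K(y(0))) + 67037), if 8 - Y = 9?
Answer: 1/55222 ≈ 1.8109e-5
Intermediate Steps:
Y = -1 (Y = 8 - 1*9 = 8 - 9 = -1)
K(l) = -l (K(l) = l/(-1) = l*(-1) = -l)
1/((139*(-85) + K(y(0))) + 67037) = 1/((139*(-85) - (-4)*0) + 67037) = 1/((-11815 - 1*0) + 67037) = 1/((-11815 + 0) + 67037) = 1/(-11815 + 67037) = 1/55222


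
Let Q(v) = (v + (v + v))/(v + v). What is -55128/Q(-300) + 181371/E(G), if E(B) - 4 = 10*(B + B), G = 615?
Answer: -452015237/12304 ≈ -36737.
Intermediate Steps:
Q(v) = 3/2 (Q(v) = (v + 2*v)/((2*v)) = (3*v)*(1/(2*v)) = 3/2)
E(B) = 4 + 20*B (E(B) = 4 + 10*(B + B) = 4 + 10*(2*B) = 4 + 20*B)
-55128/Q(-300) + 181371/E(G) = -55128/3/2 + 181371/(4 + 20*615) = -55128*2/3 + 181371/(4 + 12300) = -36752 + 181371/12304 = -452015237/12304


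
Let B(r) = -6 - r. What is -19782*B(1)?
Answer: 138474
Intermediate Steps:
-19782*B(1) = -19782*(-6 - 1*1) = -19782*(-6 - 1) = -19782*(-7) = 138474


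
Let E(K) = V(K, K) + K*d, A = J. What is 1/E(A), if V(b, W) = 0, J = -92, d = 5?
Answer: -1/460 ≈ -0.0021739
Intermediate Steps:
A = -92
E(K) = 5*K (E(K) = 0 + K*5 = 0 + 5*K = 5*K)
1/E(A) = 1/(5*(-92)) = 1/(-460) = -1/460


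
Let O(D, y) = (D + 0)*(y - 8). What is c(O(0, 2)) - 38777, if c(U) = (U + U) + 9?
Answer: -38768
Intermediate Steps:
O(D, y) = D*(-8 + y)
c(U) = 9 + 2*U (c(U) = 2*U + 9 = 9 + 2*U)
c(O(0, 2)) - 38777 = (9 + 2*(0*(-8 + 2))) - 38777 = (9 + 2*(0*(-6))) - 38777 = (9 + 2*0) - 38777 = (9 + 0) - 38777 = 9 - 38777 = -38768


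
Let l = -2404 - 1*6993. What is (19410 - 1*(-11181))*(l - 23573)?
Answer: -1008585270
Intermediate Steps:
l = -9397 (l = -2404 - 6993 = -9397)
(19410 - 1*(-11181))*(l - 23573) = (19410 - 1*(-11181))*(-9397 - 23573) = (19410 + 11181)*(-32970) = 30591*(-32970) = -1008585270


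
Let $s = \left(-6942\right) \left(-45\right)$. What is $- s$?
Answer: $-312390$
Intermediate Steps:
$s = 312390$
$- s = \left(-1\right) 312390 = -312390$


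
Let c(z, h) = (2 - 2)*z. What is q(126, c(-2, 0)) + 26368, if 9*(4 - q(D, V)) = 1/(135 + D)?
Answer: 61947827/2349 ≈ 26372.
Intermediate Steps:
c(z, h) = 0 (c(z, h) = 0*z = 0)
q(D, V) = 4 - 1/(9*(135 + D))
q(126, c(-2, 0)) + 26368 = (4859 + 36*126)/(9*(135 + 126)) + 26368 = (⅑)*(4859 + 4536)/261 + 26368 = (⅑)*(1/261)*9395 + 26368 = 9395/2349 + 26368 = 61947827/2349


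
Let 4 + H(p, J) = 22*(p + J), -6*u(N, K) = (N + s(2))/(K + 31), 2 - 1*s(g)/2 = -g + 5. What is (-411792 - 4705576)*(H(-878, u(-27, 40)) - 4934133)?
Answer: 5399259086232560/213 ≈ 2.5349e+13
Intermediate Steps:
s(g) = -6 + 2*g (s(g) = 4 - 2*(-g + 5) = 4 - 2*(5 - g) = 4 + (-10 + 2*g) = -6 + 2*g)
u(N, K) = -(-2 + N)/(6*(31 + K)) (u(N, K) = -(N + (-6 + 2*2))/(6*(K + 31)) = -(N + (-6 + 4))/(6*(31 + K)) = -(N - 2)/(6*(31 + K)) = -(-2 + N)/(6*(31 + K)))
H(p, J) = -4 + 22*J + 22*p (H(p, J) = -4 + 22*(p + J) = -4 + 22*(J + p) = -4 + (22*J + 22*p) = -4 + 22*J + 22*p)
(-411792 - 4705576)*(H(-878, u(-27, 40)) - 4934133) = (-411792 - 4705576)*((-4 + 22*((2 - 1*(-27))/(6*(31 + 40))) + 22*(-878)) - 4934133) = -5117368*((-4 + 22*((1/6)*(2 + 27)/71) - 19316) - 4934133) = -5117368*((-4 + 22*((1/6)*(1/71)*29) - 19316) - 4934133) = -5117368*((-4 + 22*(29/426) - 19316) - 4934133) = -5117368*((-4 + 319/213 - 19316) - 4934133) = -5117368*(-4114841/213 - 4934133) = -5117368*(-1055085170/213) = 5399259086232560/213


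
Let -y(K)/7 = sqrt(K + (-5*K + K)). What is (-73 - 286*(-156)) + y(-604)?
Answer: 44543 - 14*sqrt(453) ≈ 44245.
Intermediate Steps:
y(K) = -7*sqrt(3)*sqrt(-K) (y(K) = -7*sqrt(K + (-5*K + K)) = -7*sqrt(K - 4*K) = -7*sqrt(3)*sqrt(-K))
(-73 - 286*(-156)) + y(-604) = (-73 - 286*(-156)) - 7*sqrt(3)*sqrt(-1*(-604)) = (-73 + 44616) - 7*sqrt(3)*sqrt(604) = 44543 - 7*sqrt(3)*2*sqrt(151) = 44543 - 14*sqrt(453)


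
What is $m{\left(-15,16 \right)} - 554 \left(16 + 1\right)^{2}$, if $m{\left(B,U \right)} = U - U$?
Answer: $-160106$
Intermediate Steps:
$m{\left(B,U \right)} = 0$
$m{\left(-15,16 \right)} - 554 \left(16 + 1\right)^{2} = 0 - 554 \left(16 + 1\right)^{2} = 0 - 554 \cdot 17^{2} = 0 - 160106 = -160106$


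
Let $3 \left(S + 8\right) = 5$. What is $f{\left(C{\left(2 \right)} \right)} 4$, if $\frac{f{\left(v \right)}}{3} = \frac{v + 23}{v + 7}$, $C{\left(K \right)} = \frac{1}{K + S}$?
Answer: $\frac{444}{11} \approx 40.364$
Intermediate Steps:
$S = - \frac{19}{3}$ ($S = -8 + \frac{1}{3} \cdot 5 = -8 + \frac{5}{3} = - \frac{19}{3} \approx -6.3333$)
$C{\left(K \right)} = \frac{1}{- \frac{19}{3} + K}$ ($C{\left(K \right)} = \frac{1}{K - \frac{19}{3}} = \frac{1}{- \frac{19}{3} + K}$)
$f{\left(v \right)} = \frac{3 \left(23 + v\right)}{7 + v}$ ($f{\left(v \right)} = 3 \frac{v + 23}{v + 7} = 3 \frac{23 + v}{7 + v} = \frac{3 \left(23 + v\right)}{7 + v}$)
$f{\left(C{\left(2 \right)} \right)} 4 = \frac{3 \left(23 + \frac{3}{-19 + 3 \cdot 2}\right)}{7 + \frac{3}{-19 + 3 \cdot 2}} \cdot 4 = \frac{3 \left(23 + \frac{3}{-19 + 6}\right)}{7 + \frac{3}{-19 + 6}} \cdot 4 = \frac{3 \left(23 + \frac{3}{-13}\right)}{7 + \frac{3}{-13}} \cdot 4 = \frac{3 \left(23 + 3 \left(- \frac{1}{13}\right)\right)}{7 + 3 \left(- \frac{1}{13}\right)} 4 = \frac{3 \left(23 - \frac{3}{13}\right)}{7 - \frac{3}{13}} \cdot 4 = 3 \frac{1}{\frac{88}{13}} \cdot \frac{296}{13} \cdot 4 = 3 \cdot \frac{13}{88} \cdot \frac{296}{13} \cdot 4 = \frac{111}{11} \cdot 4 = \frac{444}{11}$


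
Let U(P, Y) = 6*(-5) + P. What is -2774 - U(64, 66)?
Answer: -2808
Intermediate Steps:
U(P, Y) = -30 + P
-2774 - U(64, 66) = -2774 - (-30 + 64) = -2774 - 1*34 = -2774 - 34 = -2808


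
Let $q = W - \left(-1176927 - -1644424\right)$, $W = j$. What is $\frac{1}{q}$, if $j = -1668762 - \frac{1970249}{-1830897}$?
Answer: $- \frac{1830897}{3911268224074} \approx -4.6811 \cdot 10^{-7}$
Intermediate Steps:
$j = - \frac{3055329369265}{1830897}$ ($j = -1668762 - 1970249 \left(- \frac{1}{1830897}\right) = -1668762 - - \frac{1970249}{1830897} = -1668762 + \frac{1970249}{1830897} = - \frac{3055329369265}{1830897} \approx -1.6688 \cdot 10^{6}$)
$W = - \frac{3055329369265}{1830897} \approx -1.6688 \cdot 10^{6}$
$q = - \frac{3911268224074}{1830897}$ ($q = - \frac{3055329369265}{1830897} - \left(-1176927 - -1644424\right) = - \frac{3055329369265}{1830897} - \left(-1176927 + 1644424\right) = - \frac{3055329369265}{1830897} - 467497 = - \frac{3911268224074}{1830897} \approx -2.1363 \cdot 10^{6}$)
$\frac{1}{q} = \frac{1}{- \frac{3911268224074}{1830897}} = - \frac{1830897}{3911268224074}$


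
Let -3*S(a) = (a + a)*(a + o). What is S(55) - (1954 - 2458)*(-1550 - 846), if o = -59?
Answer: -3622312/3 ≈ -1.2074e+6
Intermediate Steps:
S(a) = -2*a*(-59 + a)/3 (S(a) = -(a + a)*(a - 59)/3 = -2*a*(-59 + a)/3)
S(55) - (1954 - 2458)*(-1550 - 846) = (2/3)*55*(59 - 1*55) - (1954 - 2458)*(-1550 - 846) = (2/3)*55*(59 - 55) - (-504)*(-2396) = (2/3)*55*4 - 1*1207584 = 440/3 - 1207584 = -3622312/3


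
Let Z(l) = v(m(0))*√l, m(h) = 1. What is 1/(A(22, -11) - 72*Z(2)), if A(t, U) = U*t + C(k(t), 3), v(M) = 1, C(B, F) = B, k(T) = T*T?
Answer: 121/24098 + 18*√2/12049 ≈ 0.0071339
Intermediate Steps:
k(T) = T²
Z(l) = √l (Z(l) = 1*√l = √l)
A(t, U) = t² + U*t (A(t, U) = U*t + t² = t² + U*t)
1/(A(22, -11) - 72*Z(2)) = 1/(22*(-11 + 22) - 72*√2) = 1/(22*11 - 72*√2) = 1/(242 - 72*√2)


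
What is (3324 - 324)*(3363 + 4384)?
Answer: 23241000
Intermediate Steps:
(3324 - 324)*(3363 + 4384) = 3000*7747 = 23241000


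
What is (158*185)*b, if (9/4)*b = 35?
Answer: 4092200/9 ≈ 4.5469e+5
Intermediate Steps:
b = 140/9 (b = (4/9)*35 = 140/9 ≈ 15.556)
(158*185)*b = (158*185)*(140/9) = 29230*(140/9) = 4092200/9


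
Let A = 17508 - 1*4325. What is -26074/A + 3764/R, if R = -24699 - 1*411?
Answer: -352169476/165512565 ≈ -2.1278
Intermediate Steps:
R = -25110 (R = -24699 - 411 = -25110)
A = 13183 (A = 17508 - 4325 = 13183)
-26074/A + 3764/R = -26074/13183 + 3764/(-25110) = -26074*1/13183 + 3764*(-1/25110) = -26074/13183 - 1882/12555 = -352169476/165512565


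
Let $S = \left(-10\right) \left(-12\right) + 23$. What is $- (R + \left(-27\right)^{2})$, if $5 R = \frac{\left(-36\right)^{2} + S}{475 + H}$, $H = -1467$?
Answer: $- \frac{3614401}{4960} \approx -728.71$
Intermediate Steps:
$S = 143$ ($S = 120 + 23 = 143$)
$R = - \frac{1439}{4960}$ ($R = \frac{\left(\left(-36\right)^{2} + 143\right) \frac{1}{475 - 1467}}{5} = \frac{\left(1296 + 143\right) \frac{1}{-992}}{5} = \frac{1439 \left(- \frac{1}{992}\right)}{5} = \frac{1}{5} \left(- \frac{1439}{992}\right) = - \frac{1439}{4960} \approx -0.29012$)
$- (R + \left(-27\right)^{2}) = - (- \frac{1439}{4960} + \left(-27\right)^{2}) = - (- \frac{1439}{4960} + 729) = \left(-1\right) \frac{3614401}{4960} = - \frac{3614401}{4960}$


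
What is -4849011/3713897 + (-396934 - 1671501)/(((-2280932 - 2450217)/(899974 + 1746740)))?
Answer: 20331913690150839591/17571000077653 ≈ 1.1571e+6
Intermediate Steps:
-4849011/3713897 + (-396934 - 1671501)/(((-2280932 - 2450217)/(899974 + 1746740))) = -4849011*1/3713897 - 2068435/((-4731149/2646714)) = -4849011/3713897 - 2068435/((-4731149*1/2646714)) = -4849011/3713897 - 2068435/(-4731149/2646714) = -4849011/3713897 - 2068435*(-2646714/4731149) = -4849011/3713897 + 5474555872590/4731149 = 20331913690150839591/17571000077653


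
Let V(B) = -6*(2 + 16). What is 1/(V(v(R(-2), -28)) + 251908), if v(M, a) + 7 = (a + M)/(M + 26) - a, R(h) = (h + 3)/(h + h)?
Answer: 1/251800 ≈ 3.9714e-6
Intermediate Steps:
R(h) = (3 + h)/(2*h) (R(h) = (3 + h)/((2*h)) = (3 + h)*(1/(2*h)) = (3 + h)/(2*h))
v(M, a) = -7 - a + (M + a)/(26 + M) (v(M, a) = -7 + ((a + M)/(M + 26) - a) = -7 + ((M + a)/(26 + M) - a) = -7 + (-a + (M + a)/(26 + M)) = -7 - a + (M + a)/(26 + M))
V(B) = -108 (V(B) = -6*18 = -108)
1/(V(v(R(-2), -28)) + 251908) = 1/(-108 + 251908) = 1/251800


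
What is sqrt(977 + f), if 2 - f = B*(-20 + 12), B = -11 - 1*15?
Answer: sqrt(771) ≈ 27.767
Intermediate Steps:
B = -26 (B = -11 - 15 = -26)
f = -206 (f = 2 - (-26)*(-20 + 12) = 2 - (-26)*(-8) = 2 - 1*208 = 2 - 208 = -206)
sqrt(977 + f) = sqrt(977 - 206) = sqrt(771)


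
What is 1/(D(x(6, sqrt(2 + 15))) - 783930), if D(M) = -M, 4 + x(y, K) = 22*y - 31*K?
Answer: -784058/614746931027 - 31*sqrt(17)/614746931027 ≈ -1.2756e-6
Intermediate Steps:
x(y, K) = -4 - 31*K + 22*y (x(y, K) = -4 + (22*y - 31*K) = -4 + (-31*K + 22*y) = -4 - 31*K + 22*y)
1/(D(x(6, sqrt(2 + 15))) - 783930) = 1/(-(-4 - 31*sqrt(2 + 15) + 22*6) - 783930) = 1/(-(-4 - 31*sqrt(17) + 132) - 783930) = 1/(-(128 - 31*sqrt(17)) - 783930) = 1/((-128 + 31*sqrt(17)) - 783930) = 1/(-784058 + 31*sqrt(17))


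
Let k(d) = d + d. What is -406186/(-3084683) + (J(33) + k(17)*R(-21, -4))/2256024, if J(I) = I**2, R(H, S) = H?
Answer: 305840706863/2319706293464 ≈ 0.13184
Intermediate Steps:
k(d) = 2*d
-406186/(-3084683) + (J(33) + k(17)*R(-21, -4))/2256024 = -406186/(-3084683) + (33**2 + (2*17)*(-21))/2256024 = -406186*(-1/3084683) + (1089 + 34*(-21))*(1/2256024) = 406186/3084683 + (1089 - 714)*(1/2256024) = 406186/3084683 + 375*(1/2256024) = 406186/3084683 + 125/752008 = 305840706863/2319706293464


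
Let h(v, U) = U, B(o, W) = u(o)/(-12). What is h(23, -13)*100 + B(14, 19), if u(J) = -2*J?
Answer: -3893/3 ≈ -1297.7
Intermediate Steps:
B(o, W) = o/6 (B(o, W) = -2*o/(-12) = -2*o*(-1/12) = o/6)
h(23, -13)*100 + B(14, 19) = -13*100 + (⅙)*14 = -1300 + 7/3 = -3893/3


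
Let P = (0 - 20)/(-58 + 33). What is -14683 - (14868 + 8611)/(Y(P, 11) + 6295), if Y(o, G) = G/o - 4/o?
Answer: -370325761/25215 ≈ -14687.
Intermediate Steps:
P = ⅘ (P = -20/(-25) = -20*(-1/25) = ⅘ ≈ 0.80000)
Y(o, G) = -4/o + G/o
-14683 - (14868 + 8611)/(Y(P, 11) + 6295) = -14683 - (14868 + 8611)/((-4 + 11)/(⅘) + 6295) = -14683 - 23479/((5/4)*7 + 6295) = -14683 - 23479/(35/4 + 6295) = -14683 - 23479/25215/4 = -14683 - 23479*4/25215 = -14683 - 1*93916/25215 = -14683 - 93916/25215 = -370325761/25215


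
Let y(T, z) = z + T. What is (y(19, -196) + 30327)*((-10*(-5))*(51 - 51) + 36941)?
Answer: 1113771150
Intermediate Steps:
y(T, z) = T + z
(y(19, -196) + 30327)*((-10*(-5))*(51 - 51) + 36941) = ((19 - 196) + 30327)*((-10*(-5))*(51 - 51) + 36941) = (-177 + 30327)*(50*0 + 36941) = 30150*(0 + 36941) = 30150*36941 = 1113771150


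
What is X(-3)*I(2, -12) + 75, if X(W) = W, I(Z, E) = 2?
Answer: 69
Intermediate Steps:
X(-3)*I(2, -12) + 75 = -3*2 + 75 = -6 + 75 = 69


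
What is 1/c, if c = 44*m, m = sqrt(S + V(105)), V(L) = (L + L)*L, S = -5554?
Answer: sqrt(1031)/181456 ≈ 0.00017695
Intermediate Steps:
V(L) = 2*L**2 (V(L) = (2*L)*L = 2*L**2)
m = 4*sqrt(1031) (m = sqrt(-5554 + 2*105**2) = sqrt(-5554 + 2*11025) = sqrt(-5554 + 22050) = sqrt(16496) = 4*sqrt(1031) ≈ 128.44)
c = 176*sqrt(1031) (c = 44*(4*sqrt(1031)) = 176*sqrt(1031) ≈ 5651.2)
1/c = 1/(176*sqrt(1031)) = sqrt(1031)/181456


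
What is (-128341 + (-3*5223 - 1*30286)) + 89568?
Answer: -84728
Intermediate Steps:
(-128341 + (-3*5223 - 1*30286)) + 89568 = (-128341 + (-15669 - 30286)) + 89568 = (-128341 - 45955) + 89568 = -174296 + 89568 = -84728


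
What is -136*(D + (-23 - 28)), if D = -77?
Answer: 17408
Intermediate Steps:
-136*(D + (-23 - 28)) = -136*(-77 + (-23 - 28)) = -136*(-77 - 51) = -136*(-128) = 17408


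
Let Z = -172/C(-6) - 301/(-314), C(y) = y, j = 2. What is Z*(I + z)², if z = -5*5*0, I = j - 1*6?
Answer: 223256/471 ≈ 474.00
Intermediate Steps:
Z = 27907/942 (Z = -172/(-6) - 301/(-314) = -172*(-⅙) - 301*(-1/314) = 86/3 + 301/314 = 27907/942 ≈ 29.625)
I = -4 (I = 2 - 1*6 = 2 - 6 = -4)
z = 0 (z = -25*0 = 0)
Z*(I + z)² = 27907*(-4 + 0)²/942 = (27907/942)*(-4)² = (27907/942)*16 = 223256/471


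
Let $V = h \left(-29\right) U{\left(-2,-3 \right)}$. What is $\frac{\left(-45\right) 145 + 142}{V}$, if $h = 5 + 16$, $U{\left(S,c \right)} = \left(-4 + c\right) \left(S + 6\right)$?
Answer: $- \frac{6383}{17052} \approx -0.37433$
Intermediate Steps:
$U{\left(S,c \right)} = \left(-4 + c\right) \left(6 + S\right)$
$h = 21$
$V = 17052$ ($V = 21 \left(-29\right) \left(-24 - -8 + 6 \left(-3\right) - -6\right) = - 609 \left(-24 + 8 - 18 + 6\right) = \left(-609\right) \left(-28\right) = 17052$)
$\frac{\left(-45\right) 145 + 142}{V} = \frac{\left(-45\right) 145 + 142}{17052} = \left(-6525 + 142\right) \frac{1}{17052} = \left(-6383\right) \frac{1}{17052} = - \frac{6383}{17052}$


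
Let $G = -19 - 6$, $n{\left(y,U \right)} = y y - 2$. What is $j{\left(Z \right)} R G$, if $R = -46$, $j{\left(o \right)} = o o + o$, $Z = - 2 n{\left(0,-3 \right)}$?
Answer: $23000$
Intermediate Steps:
$n{\left(y,U \right)} = -2 + y^{2}$ ($n{\left(y,U \right)} = y^{2} - 2 = -2 + y^{2}$)
$Z = 4$ ($Z = - 2 \left(-2 + 0^{2}\right) = - 2 \left(-2 + 0\right) = \left(-2\right) \left(-2\right) = 4$)
$j{\left(o \right)} = o + o^{2}$ ($j{\left(o \right)} = o^{2} + o = o + o^{2}$)
$G = -25$
$j{\left(Z \right)} R G = 4 \left(1 + 4\right) \left(-46\right) \left(-25\right) = 4 \cdot 5 \left(-46\right) \left(-25\right) = 20 \left(-46\right) \left(-25\right) = \left(-920\right) \left(-25\right) = 23000$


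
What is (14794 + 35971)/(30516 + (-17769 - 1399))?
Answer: 50765/11348 ≈ 4.4735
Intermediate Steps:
(14794 + 35971)/(30516 + (-17769 - 1399)) = 50765/(30516 - 19168) = 50765/11348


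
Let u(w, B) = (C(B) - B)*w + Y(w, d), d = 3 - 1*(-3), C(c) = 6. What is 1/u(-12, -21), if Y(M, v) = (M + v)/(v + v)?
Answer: -2/649 ≈ -0.0030817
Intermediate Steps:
d = 6 (d = 3 + 3 = 6)
Y(M, v) = (M + v)/(2*v) (Y(M, v) = (M + v)/((2*v)) = (M + v)*(1/(2*v)) = (M + v)/(2*v))
u(w, B) = ½ + w/12 + w*(6 - B) (u(w, B) = (6 - B)*w + (½)*(w + 6)/6 = w*(6 - B) + (½)*(⅙)*(6 + w) = w*(6 - B) + (½ + w/12) = ½ + w/12 + w*(6 - B))
1/u(-12, -21) = 1/(½ + (73/12)*(-12) - 1*(-21)*(-12)) = 1/(½ - 73 - 252) = 1/(-649/2) = -2/649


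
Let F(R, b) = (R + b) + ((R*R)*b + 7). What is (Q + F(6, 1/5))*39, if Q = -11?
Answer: 1833/5 ≈ 366.60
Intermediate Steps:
F(R, b) = 7 + R + b + b*R**2 (F(R, b) = (R + b) + (R**2*b + 7) = (R + b) + (b*R**2 + 7) = (R + b) + (7 + b*R**2) = 7 + R + b + b*R**2)
(Q + F(6, 1/5))*39 = (-11 + (7 + 6 + 1/5 + (1/5)*6**2))*39 = (-11 + (7 + 6 + 1*(1/5) + (1*(1/5))*36))*39 = (-11 + (7 + 6 + 1/5 + (1/5)*36))*39 = (-11 + (7 + 6 + 1/5 + 36/5))*39 = (-11 + 102/5)*39 = (47/5)*39 = 1833/5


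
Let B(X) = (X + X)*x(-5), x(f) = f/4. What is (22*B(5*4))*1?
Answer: -1100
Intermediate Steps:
x(f) = f/4 (x(f) = f*(1/4) = f/4)
B(X) = -5*X/2 (B(X) = (X + X)*((1/4)*(-5)) = (2*X)*(-5/4) = -5*X/2)
(22*B(5*4))*1 = (22*(-25*4/2))*1 = (22*(-5/2*20))*1 = (22*(-50))*1 = -1100*1 = -1100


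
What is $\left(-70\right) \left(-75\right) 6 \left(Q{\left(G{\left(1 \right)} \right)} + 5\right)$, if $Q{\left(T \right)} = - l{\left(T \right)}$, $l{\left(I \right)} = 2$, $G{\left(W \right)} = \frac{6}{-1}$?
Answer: $94500$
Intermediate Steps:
$G{\left(W \right)} = -6$ ($G{\left(W \right)} = 6 \left(-1\right) = -6$)
$Q{\left(T \right)} = -2$ ($Q{\left(T \right)} = \left(-1\right) 2 = -2$)
$\left(-70\right) \left(-75\right) 6 \left(Q{\left(G{\left(1 \right)} \right)} + 5\right) = \left(-70\right) \left(-75\right) 6 \left(-2 + 5\right) = 5250 \cdot 6 \cdot 3 = 5250 \cdot 18 = 94500$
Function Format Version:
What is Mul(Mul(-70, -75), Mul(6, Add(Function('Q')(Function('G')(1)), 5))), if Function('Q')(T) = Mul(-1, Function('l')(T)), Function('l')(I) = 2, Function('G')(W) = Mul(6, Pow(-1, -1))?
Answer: 94500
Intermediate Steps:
Function('G')(W) = -6 (Function('G')(W) = Mul(6, -1) = -6)
Function('Q')(T) = -2 (Function('Q')(T) = Mul(-1, 2) = -2)
Mul(Mul(-70, -75), Mul(6, Add(Function('Q')(Function('G')(1)), 5))) = Mul(Mul(-70, -75), Mul(6, Add(-2, 5))) = Mul(5250, Mul(6, 3)) = Mul(5250, 18) = 94500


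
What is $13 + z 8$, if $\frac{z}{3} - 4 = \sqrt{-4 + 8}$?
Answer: $157$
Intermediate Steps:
$z = 18$ ($z = 12 + 3 \sqrt{-4 + 8} = 12 + 3 \sqrt{4} = 12 + 3 \cdot 2 = 12 + 6 = 18$)
$13 + z 8 = 13 + 18 \cdot 8 = 13 + 144 = 157$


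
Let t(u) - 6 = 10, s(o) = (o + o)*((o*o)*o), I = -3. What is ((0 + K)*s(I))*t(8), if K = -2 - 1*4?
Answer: -15552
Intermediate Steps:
s(o) = 2*o**4 (s(o) = (2*o)*(o**2*o) = (2*o)*o**3 = 2*o**4)
t(u) = 16 (t(u) = 6 + 10 = 16)
K = -6 (K = -2 - 4 = -6)
((0 + K)*s(I))*t(8) = ((0 - 6)*(2*(-3)**4))*16 = -12*81*16 = -6*162*16 = -972*16 = -15552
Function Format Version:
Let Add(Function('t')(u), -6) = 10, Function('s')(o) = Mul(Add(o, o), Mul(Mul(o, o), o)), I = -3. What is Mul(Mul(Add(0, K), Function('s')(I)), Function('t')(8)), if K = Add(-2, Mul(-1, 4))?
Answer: -15552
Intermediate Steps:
Function('s')(o) = Mul(2, Pow(o, 4)) (Function('s')(o) = Mul(Mul(2, o), Mul(Pow(o, 2), o)) = Mul(Mul(2, o), Pow(o, 3)) = Mul(2, Pow(o, 4)))
Function('t')(u) = 16 (Function('t')(u) = Add(6, 10) = 16)
K = -6 (K = Add(-2, -4) = -6)
Mul(Mul(Add(0, K), Function('s')(I)), Function('t')(8)) = Mul(Mul(Add(0, -6), Mul(2, Pow(-3, 4))), 16) = Mul(Mul(-6, Mul(2, 81)), 16) = Mul(Mul(-6, 162), 16) = Mul(-972, 16) = -15552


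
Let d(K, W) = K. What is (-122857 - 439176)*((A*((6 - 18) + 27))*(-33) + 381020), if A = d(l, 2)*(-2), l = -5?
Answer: -211363750310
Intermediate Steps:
A = 10 (A = -5*(-2) = 10)
(-122857 - 439176)*((A*((6 - 18) + 27))*(-33) + 381020) = (-122857 - 439176)*((10*((6 - 18) + 27))*(-33) + 381020) = -562033*((10*(-12 + 27))*(-33) + 381020) = -562033*((10*15)*(-33) + 381020) = -562033*(150*(-33) + 381020) = -562033*(-4950 + 381020) = -562033*376070 = -211363750310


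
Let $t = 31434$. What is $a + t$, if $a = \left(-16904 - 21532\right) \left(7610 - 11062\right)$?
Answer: $132712506$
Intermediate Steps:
$a = 132681072$ ($a = \left(-38436\right) \left(-3452\right) = 132681072$)
$a + t = 132681072 + 31434 = 132712506$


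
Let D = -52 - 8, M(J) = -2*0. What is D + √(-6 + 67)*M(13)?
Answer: -60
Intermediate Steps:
M(J) = 0
D = -60
D + √(-6 + 67)*M(13) = -60 + √(-6 + 67)*0 = -60 + √61*0 = -60 + 0 = -60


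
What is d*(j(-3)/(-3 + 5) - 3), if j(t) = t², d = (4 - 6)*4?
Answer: -12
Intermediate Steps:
d = -8 (d = -2*4 = -8)
d*(j(-3)/(-3 + 5) - 3) = -8*((-3)²/(-3 + 5) - 3) = -8*(9/2 - 3) = -8*3/2 = -12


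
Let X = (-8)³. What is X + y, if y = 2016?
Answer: 1504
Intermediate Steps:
X = -512
X + y = -512 + 2016 = 1504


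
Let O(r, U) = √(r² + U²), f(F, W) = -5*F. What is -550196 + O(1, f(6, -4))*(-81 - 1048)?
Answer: -550196 - 1129*√901 ≈ -5.8409e+5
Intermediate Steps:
O(r, U) = √(U² + r²)
-550196 + O(1, f(6, -4))*(-81 - 1048) = -550196 + √((-5*6)² + 1²)*(-81 - 1048) = -550196 + √((-30)² + 1)*(-1129) = -550196 + √(900 + 1)*(-1129) = -550196 + √901*(-1129) = -550196 - 1129*√901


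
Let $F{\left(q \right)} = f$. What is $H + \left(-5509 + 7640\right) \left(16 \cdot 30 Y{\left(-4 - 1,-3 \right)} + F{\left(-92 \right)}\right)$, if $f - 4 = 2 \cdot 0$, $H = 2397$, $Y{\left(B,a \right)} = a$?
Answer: $-3057719$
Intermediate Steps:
$f = 4$ ($f = 4 + 2 \cdot 0 = 4 + 0 = 4$)
$F{\left(q \right)} = 4$
$H + \left(-5509 + 7640\right) \left(16 \cdot 30 Y{\left(-4 - 1,-3 \right)} + F{\left(-92 \right)}\right) = 2397 + \left(-5509 + 7640\right) \left(16 \cdot 30 \left(-3\right) + 4\right) = 2397 + 2131 \left(480 \left(-3\right) + 4\right) = 2397 + 2131 \left(-1440 + 4\right) = 2397 + 2131 \left(-1436\right) = 2397 - 3060116 = -3057719$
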